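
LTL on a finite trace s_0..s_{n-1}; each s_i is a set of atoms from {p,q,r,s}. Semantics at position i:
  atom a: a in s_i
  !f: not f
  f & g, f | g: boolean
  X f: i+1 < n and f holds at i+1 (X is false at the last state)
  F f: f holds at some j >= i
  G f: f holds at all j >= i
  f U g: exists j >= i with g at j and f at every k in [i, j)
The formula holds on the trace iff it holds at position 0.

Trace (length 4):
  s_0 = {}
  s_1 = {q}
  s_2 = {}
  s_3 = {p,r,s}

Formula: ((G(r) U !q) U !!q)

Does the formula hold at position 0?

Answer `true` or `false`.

s_0={}: ((G(r) U !q) U !!q)=True (G(r) U !q)=True G(r)=False r=False !q=True q=False !!q=False
s_1={q}: ((G(r) U !q) U !!q)=True (G(r) U !q)=False G(r)=False r=False !q=False q=True !!q=True
s_2={}: ((G(r) U !q) U !!q)=False (G(r) U !q)=True G(r)=False r=False !q=True q=False !!q=False
s_3={p,r,s}: ((G(r) U !q) U !!q)=False (G(r) U !q)=True G(r)=True r=True !q=True q=False !!q=False

Answer: true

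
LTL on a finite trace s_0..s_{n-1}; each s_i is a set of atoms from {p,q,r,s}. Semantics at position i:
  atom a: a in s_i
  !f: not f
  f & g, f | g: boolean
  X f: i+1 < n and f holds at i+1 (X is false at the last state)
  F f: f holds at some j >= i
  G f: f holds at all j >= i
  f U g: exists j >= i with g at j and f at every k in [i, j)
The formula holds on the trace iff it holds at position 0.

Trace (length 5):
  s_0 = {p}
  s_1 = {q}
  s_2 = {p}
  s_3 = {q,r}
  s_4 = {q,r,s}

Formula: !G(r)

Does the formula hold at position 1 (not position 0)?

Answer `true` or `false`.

s_0={p}: !G(r)=True G(r)=False r=False
s_1={q}: !G(r)=True G(r)=False r=False
s_2={p}: !G(r)=True G(r)=False r=False
s_3={q,r}: !G(r)=False G(r)=True r=True
s_4={q,r,s}: !G(r)=False G(r)=True r=True
Evaluating at position 1: result = True

Answer: true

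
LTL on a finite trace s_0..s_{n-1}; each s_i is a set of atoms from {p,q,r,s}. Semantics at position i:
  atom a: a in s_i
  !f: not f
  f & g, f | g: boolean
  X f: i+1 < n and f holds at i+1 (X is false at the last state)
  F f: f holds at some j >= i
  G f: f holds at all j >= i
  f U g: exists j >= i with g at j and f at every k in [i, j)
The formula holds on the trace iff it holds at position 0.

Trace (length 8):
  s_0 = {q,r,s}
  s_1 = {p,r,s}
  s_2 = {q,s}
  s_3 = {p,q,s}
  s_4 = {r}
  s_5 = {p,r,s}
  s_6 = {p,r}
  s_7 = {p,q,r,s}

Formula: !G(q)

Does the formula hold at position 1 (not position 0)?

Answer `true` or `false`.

s_0={q,r,s}: !G(q)=True G(q)=False q=True
s_1={p,r,s}: !G(q)=True G(q)=False q=False
s_2={q,s}: !G(q)=True G(q)=False q=True
s_3={p,q,s}: !G(q)=True G(q)=False q=True
s_4={r}: !G(q)=True G(q)=False q=False
s_5={p,r,s}: !G(q)=True G(q)=False q=False
s_6={p,r}: !G(q)=True G(q)=False q=False
s_7={p,q,r,s}: !G(q)=False G(q)=True q=True
Evaluating at position 1: result = True

Answer: true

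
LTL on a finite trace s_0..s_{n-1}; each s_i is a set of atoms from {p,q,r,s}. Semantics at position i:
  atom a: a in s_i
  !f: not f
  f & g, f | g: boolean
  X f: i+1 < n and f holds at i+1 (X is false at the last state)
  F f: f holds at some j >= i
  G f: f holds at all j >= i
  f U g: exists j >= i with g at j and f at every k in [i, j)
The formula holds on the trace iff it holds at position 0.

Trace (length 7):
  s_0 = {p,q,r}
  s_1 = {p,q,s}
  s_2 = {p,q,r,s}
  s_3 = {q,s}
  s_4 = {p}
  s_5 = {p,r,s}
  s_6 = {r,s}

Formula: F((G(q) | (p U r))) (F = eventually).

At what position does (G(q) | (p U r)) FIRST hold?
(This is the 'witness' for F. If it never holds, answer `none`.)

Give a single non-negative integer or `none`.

s_0={p,q,r}: (G(q) | (p U r))=True G(q)=False q=True (p U r)=True p=True r=True
s_1={p,q,s}: (G(q) | (p U r))=True G(q)=False q=True (p U r)=True p=True r=False
s_2={p,q,r,s}: (G(q) | (p U r))=True G(q)=False q=True (p U r)=True p=True r=True
s_3={q,s}: (G(q) | (p U r))=False G(q)=False q=True (p U r)=False p=False r=False
s_4={p}: (G(q) | (p U r))=True G(q)=False q=False (p U r)=True p=True r=False
s_5={p,r,s}: (G(q) | (p U r))=True G(q)=False q=False (p U r)=True p=True r=True
s_6={r,s}: (G(q) | (p U r))=True G(q)=False q=False (p U r)=True p=False r=True
F((G(q) | (p U r))) holds; first witness at position 0.

Answer: 0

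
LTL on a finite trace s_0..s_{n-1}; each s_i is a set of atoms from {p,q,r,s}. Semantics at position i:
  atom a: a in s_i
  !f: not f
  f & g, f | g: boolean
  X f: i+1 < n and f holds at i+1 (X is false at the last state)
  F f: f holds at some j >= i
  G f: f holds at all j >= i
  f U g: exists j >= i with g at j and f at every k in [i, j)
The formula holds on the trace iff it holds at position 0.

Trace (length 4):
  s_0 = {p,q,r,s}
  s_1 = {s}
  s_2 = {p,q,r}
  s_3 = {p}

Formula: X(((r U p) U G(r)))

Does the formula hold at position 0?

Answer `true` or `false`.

Answer: false

Derivation:
s_0={p,q,r,s}: X(((r U p) U G(r)))=False ((r U p) U G(r))=False (r U p)=True r=True p=True G(r)=False
s_1={s}: X(((r U p) U G(r)))=False ((r U p) U G(r))=False (r U p)=False r=False p=False G(r)=False
s_2={p,q,r}: X(((r U p) U G(r)))=False ((r U p) U G(r))=False (r U p)=True r=True p=True G(r)=False
s_3={p}: X(((r U p) U G(r)))=False ((r U p) U G(r))=False (r U p)=True r=False p=True G(r)=False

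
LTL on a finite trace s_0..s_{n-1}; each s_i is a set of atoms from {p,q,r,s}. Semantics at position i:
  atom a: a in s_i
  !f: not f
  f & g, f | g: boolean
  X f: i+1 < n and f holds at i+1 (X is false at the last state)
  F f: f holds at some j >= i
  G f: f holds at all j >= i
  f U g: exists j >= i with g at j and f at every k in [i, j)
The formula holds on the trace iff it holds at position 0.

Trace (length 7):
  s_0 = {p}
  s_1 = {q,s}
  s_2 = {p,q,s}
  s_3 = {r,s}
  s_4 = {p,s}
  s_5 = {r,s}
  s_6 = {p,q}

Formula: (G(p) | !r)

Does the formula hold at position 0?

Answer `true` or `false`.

Answer: true

Derivation:
s_0={p}: (G(p) | !r)=True G(p)=False p=True !r=True r=False
s_1={q,s}: (G(p) | !r)=True G(p)=False p=False !r=True r=False
s_2={p,q,s}: (G(p) | !r)=True G(p)=False p=True !r=True r=False
s_3={r,s}: (G(p) | !r)=False G(p)=False p=False !r=False r=True
s_4={p,s}: (G(p) | !r)=True G(p)=False p=True !r=True r=False
s_5={r,s}: (G(p) | !r)=False G(p)=False p=False !r=False r=True
s_6={p,q}: (G(p) | !r)=True G(p)=True p=True !r=True r=False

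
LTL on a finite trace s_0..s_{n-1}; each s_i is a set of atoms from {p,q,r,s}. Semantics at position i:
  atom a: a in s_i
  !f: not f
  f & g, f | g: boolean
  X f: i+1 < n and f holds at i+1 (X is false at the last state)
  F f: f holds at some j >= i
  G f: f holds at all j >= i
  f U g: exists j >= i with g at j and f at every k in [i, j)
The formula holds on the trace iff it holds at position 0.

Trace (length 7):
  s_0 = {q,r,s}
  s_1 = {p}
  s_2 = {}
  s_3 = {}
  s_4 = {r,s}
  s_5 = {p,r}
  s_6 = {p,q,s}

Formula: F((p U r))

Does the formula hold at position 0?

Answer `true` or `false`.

Answer: true

Derivation:
s_0={q,r,s}: F((p U r))=True (p U r)=True p=False r=True
s_1={p}: F((p U r))=True (p U r)=False p=True r=False
s_2={}: F((p U r))=True (p U r)=False p=False r=False
s_3={}: F((p U r))=True (p U r)=False p=False r=False
s_4={r,s}: F((p U r))=True (p U r)=True p=False r=True
s_5={p,r}: F((p U r))=True (p U r)=True p=True r=True
s_6={p,q,s}: F((p U r))=False (p U r)=False p=True r=False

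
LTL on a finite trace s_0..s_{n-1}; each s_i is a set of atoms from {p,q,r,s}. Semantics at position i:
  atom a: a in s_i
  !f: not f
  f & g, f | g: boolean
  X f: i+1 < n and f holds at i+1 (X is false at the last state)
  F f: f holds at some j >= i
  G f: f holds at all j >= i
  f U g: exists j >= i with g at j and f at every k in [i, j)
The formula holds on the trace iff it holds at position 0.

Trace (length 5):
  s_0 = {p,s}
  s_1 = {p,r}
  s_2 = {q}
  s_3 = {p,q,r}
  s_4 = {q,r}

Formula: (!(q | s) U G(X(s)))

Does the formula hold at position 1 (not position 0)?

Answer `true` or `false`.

Answer: false

Derivation:
s_0={p,s}: (!(q | s) U G(X(s)))=False !(q | s)=False (q | s)=True q=False s=True G(X(s))=False X(s)=False
s_1={p,r}: (!(q | s) U G(X(s)))=False !(q | s)=True (q | s)=False q=False s=False G(X(s))=False X(s)=False
s_2={q}: (!(q | s) U G(X(s)))=False !(q | s)=False (q | s)=True q=True s=False G(X(s))=False X(s)=False
s_3={p,q,r}: (!(q | s) U G(X(s)))=False !(q | s)=False (q | s)=True q=True s=False G(X(s))=False X(s)=False
s_4={q,r}: (!(q | s) U G(X(s)))=False !(q | s)=False (q | s)=True q=True s=False G(X(s))=False X(s)=False
Evaluating at position 1: result = False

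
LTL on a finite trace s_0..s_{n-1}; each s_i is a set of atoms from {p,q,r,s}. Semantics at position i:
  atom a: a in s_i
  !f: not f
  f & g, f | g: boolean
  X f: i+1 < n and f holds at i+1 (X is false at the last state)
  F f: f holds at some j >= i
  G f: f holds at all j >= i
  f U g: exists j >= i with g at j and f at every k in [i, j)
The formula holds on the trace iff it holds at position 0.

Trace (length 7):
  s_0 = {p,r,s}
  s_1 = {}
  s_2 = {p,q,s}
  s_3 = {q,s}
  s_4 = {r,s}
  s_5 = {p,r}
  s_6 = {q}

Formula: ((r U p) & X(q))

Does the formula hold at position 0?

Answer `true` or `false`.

Answer: false

Derivation:
s_0={p,r,s}: ((r U p) & X(q))=False (r U p)=True r=True p=True X(q)=False q=False
s_1={}: ((r U p) & X(q))=False (r U p)=False r=False p=False X(q)=True q=False
s_2={p,q,s}: ((r U p) & X(q))=True (r U p)=True r=False p=True X(q)=True q=True
s_3={q,s}: ((r U p) & X(q))=False (r U p)=False r=False p=False X(q)=False q=True
s_4={r,s}: ((r U p) & X(q))=False (r U p)=True r=True p=False X(q)=False q=False
s_5={p,r}: ((r U p) & X(q))=True (r U p)=True r=True p=True X(q)=True q=False
s_6={q}: ((r U p) & X(q))=False (r U p)=False r=False p=False X(q)=False q=True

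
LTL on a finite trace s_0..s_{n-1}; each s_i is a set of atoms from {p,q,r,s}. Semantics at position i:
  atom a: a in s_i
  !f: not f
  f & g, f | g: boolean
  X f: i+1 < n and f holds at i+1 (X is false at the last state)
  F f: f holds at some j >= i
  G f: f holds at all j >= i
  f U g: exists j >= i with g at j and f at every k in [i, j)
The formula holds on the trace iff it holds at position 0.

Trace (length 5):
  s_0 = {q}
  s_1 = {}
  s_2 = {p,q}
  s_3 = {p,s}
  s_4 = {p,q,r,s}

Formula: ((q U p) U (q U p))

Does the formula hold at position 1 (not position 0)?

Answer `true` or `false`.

Answer: false

Derivation:
s_0={q}: ((q U p) U (q U p))=False (q U p)=False q=True p=False
s_1={}: ((q U p) U (q U p))=False (q U p)=False q=False p=False
s_2={p,q}: ((q U p) U (q U p))=True (q U p)=True q=True p=True
s_3={p,s}: ((q U p) U (q U p))=True (q U p)=True q=False p=True
s_4={p,q,r,s}: ((q U p) U (q U p))=True (q U p)=True q=True p=True
Evaluating at position 1: result = False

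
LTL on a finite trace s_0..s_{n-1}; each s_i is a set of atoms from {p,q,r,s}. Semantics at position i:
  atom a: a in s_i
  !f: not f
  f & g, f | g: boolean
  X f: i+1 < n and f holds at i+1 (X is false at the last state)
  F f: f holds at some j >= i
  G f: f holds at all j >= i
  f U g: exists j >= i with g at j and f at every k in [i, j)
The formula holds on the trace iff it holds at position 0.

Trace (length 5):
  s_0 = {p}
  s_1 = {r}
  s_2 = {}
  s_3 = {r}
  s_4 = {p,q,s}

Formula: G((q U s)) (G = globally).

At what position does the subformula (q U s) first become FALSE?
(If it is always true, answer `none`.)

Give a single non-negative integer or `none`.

s_0={p}: (q U s)=False q=False s=False
s_1={r}: (q U s)=False q=False s=False
s_2={}: (q U s)=False q=False s=False
s_3={r}: (q U s)=False q=False s=False
s_4={p,q,s}: (q U s)=True q=True s=True
G((q U s)) holds globally = False
First violation at position 0.

Answer: 0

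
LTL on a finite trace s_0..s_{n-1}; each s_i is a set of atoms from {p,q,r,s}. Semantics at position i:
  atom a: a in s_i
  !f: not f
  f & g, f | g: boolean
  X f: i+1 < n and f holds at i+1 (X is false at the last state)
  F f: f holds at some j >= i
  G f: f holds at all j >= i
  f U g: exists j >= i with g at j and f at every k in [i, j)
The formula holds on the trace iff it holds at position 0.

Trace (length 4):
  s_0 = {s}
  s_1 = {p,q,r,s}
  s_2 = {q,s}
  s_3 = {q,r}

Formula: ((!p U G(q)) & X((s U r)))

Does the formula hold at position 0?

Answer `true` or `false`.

s_0={s}: ((!p U G(q)) & X((s U r)))=True (!p U G(q))=True !p=True p=False G(q)=False q=False X((s U r))=True (s U r)=True s=True r=False
s_1={p,q,r,s}: ((!p U G(q)) & X((s U r)))=True (!p U G(q))=True !p=False p=True G(q)=True q=True X((s U r))=True (s U r)=True s=True r=True
s_2={q,s}: ((!p U G(q)) & X((s U r)))=True (!p U G(q))=True !p=True p=False G(q)=True q=True X((s U r))=True (s U r)=True s=True r=False
s_3={q,r}: ((!p U G(q)) & X((s U r)))=False (!p U G(q))=True !p=True p=False G(q)=True q=True X((s U r))=False (s U r)=True s=False r=True

Answer: true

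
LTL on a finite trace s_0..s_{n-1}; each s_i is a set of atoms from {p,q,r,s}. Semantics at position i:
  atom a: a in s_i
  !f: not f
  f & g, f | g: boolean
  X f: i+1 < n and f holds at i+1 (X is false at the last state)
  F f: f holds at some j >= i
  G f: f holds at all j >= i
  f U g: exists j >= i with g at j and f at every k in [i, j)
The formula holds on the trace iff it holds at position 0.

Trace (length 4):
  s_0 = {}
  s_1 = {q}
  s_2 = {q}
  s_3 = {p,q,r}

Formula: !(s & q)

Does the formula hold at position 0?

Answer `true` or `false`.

Answer: true

Derivation:
s_0={}: !(s & q)=True (s & q)=False s=False q=False
s_1={q}: !(s & q)=True (s & q)=False s=False q=True
s_2={q}: !(s & q)=True (s & q)=False s=False q=True
s_3={p,q,r}: !(s & q)=True (s & q)=False s=False q=True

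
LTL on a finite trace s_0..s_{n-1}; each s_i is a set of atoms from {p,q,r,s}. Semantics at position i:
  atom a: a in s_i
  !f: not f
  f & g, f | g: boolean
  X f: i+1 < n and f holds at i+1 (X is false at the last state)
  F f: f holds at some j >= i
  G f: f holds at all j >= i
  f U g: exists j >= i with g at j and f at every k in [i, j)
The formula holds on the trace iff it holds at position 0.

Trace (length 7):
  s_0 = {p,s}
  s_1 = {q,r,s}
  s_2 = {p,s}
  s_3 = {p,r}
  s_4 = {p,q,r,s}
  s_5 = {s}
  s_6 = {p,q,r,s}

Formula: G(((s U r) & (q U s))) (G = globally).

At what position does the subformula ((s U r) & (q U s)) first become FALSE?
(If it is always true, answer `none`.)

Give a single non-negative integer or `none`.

Answer: 3

Derivation:
s_0={p,s}: ((s U r) & (q U s))=True (s U r)=True s=True r=False (q U s)=True q=False
s_1={q,r,s}: ((s U r) & (q U s))=True (s U r)=True s=True r=True (q U s)=True q=True
s_2={p,s}: ((s U r) & (q U s))=True (s U r)=True s=True r=False (q U s)=True q=False
s_3={p,r}: ((s U r) & (q U s))=False (s U r)=True s=False r=True (q U s)=False q=False
s_4={p,q,r,s}: ((s U r) & (q U s))=True (s U r)=True s=True r=True (q U s)=True q=True
s_5={s}: ((s U r) & (q U s))=True (s U r)=True s=True r=False (q U s)=True q=False
s_6={p,q,r,s}: ((s U r) & (q U s))=True (s U r)=True s=True r=True (q U s)=True q=True
G(((s U r) & (q U s))) holds globally = False
First violation at position 3.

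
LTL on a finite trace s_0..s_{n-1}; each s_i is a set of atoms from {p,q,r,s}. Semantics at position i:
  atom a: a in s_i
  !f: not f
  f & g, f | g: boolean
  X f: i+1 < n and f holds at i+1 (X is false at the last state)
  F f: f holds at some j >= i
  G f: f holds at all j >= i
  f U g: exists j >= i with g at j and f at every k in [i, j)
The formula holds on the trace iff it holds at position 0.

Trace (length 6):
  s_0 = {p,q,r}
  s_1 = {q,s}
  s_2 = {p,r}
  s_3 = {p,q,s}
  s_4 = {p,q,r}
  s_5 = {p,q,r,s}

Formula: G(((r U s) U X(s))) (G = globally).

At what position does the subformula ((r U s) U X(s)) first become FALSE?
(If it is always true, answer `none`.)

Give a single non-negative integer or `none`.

s_0={p,q,r}: ((r U s) U X(s))=True (r U s)=True r=True s=False X(s)=True
s_1={q,s}: ((r U s) U X(s))=True (r U s)=True r=False s=True X(s)=False
s_2={p,r}: ((r U s) U X(s))=True (r U s)=True r=True s=False X(s)=True
s_3={p,q,s}: ((r U s) U X(s))=True (r U s)=True r=False s=True X(s)=False
s_4={p,q,r}: ((r U s) U X(s))=True (r U s)=True r=True s=False X(s)=True
s_5={p,q,r,s}: ((r U s) U X(s))=False (r U s)=True r=True s=True X(s)=False
G(((r U s) U X(s))) holds globally = False
First violation at position 5.

Answer: 5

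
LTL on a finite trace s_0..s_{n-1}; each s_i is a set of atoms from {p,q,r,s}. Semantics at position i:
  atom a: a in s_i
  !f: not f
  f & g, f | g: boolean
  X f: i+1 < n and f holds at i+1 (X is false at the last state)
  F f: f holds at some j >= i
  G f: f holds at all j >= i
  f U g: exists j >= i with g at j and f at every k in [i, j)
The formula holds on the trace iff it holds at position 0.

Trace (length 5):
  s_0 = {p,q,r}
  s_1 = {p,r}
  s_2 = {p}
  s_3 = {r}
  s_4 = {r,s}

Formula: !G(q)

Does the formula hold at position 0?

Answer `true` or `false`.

s_0={p,q,r}: !G(q)=True G(q)=False q=True
s_1={p,r}: !G(q)=True G(q)=False q=False
s_2={p}: !G(q)=True G(q)=False q=False
s_3={r}: !G(q)=True G(q)=False q=False
s_4={r,s}: !G(q)=True G(q)=False q=False

Answer: true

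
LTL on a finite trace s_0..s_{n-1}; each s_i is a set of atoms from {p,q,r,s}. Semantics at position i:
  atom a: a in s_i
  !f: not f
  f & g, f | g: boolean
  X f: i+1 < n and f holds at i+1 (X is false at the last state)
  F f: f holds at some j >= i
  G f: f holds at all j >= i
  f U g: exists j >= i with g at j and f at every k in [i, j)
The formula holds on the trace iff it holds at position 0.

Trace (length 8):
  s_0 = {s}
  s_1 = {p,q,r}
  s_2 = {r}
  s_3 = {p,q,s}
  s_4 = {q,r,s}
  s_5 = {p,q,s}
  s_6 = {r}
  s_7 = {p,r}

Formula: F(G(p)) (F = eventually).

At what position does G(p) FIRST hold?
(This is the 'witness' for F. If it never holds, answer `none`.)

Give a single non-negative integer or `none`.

s_0={s}: G(p)=False p=False
s_1={p,q,r}: G(p)=False p=True
s_2={r}: G(p)=False p=False
s_3={p,q,s}: G(p)=False p=True
s_4={q,r,s}: G(p)=False p=False
s_5={p,q,s}: G(p)=False p=True
s_6={r}: G(p)=False p=False
s_7={p,r}: G(p)=True p=True
F(G(p)) holds; first witness at position 7.

Answer: 7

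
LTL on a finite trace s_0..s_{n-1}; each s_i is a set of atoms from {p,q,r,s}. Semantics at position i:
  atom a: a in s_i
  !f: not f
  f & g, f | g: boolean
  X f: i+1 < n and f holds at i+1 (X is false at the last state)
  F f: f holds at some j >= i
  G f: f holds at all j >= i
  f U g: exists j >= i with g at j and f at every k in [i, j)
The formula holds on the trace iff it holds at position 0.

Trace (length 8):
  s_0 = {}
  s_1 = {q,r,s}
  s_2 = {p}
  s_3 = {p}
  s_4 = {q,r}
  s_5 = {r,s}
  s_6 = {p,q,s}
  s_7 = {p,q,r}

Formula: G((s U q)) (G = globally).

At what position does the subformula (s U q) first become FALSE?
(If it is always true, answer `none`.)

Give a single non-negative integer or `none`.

s_0={}: (s U q)=False s=False q=False
s_1={q,r,s}: (s U q)=True s=True q=True
s_2={p}: (s U q)=False s=False q=False
s_3={p}: (s U q)=False s=False q=False
s_4={q,r}: (s U q)=True s=False q=True
s_5={r,s}: (s U q)=True s=True q=False
s_6={p,q,s}: (s U q)=True s=True q=True
s_7={p,q,r}: (s U q)=True s=False q=True
G((s U q)) holds globally = False
First violation at position 0.

Answer: 0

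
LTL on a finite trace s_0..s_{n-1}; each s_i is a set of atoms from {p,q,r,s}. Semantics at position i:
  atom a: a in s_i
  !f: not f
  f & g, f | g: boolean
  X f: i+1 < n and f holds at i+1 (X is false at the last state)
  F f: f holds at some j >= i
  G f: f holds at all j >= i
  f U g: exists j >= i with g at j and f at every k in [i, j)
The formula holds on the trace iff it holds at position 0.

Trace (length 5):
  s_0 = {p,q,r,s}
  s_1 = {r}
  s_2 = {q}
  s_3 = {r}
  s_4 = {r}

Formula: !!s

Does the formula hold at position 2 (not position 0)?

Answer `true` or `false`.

s_0={p,q,r,s}: !!s=True !s=False s=True
s_1={r}: !!s=False !s=True s=False
s_2={q}: !!s=False !s=True s=False
s_3={r}: !!s=False !s=True s=False
s_4={r}: !!s=False !s=True s=False
Evaluating at position 2: result = False

Answer: false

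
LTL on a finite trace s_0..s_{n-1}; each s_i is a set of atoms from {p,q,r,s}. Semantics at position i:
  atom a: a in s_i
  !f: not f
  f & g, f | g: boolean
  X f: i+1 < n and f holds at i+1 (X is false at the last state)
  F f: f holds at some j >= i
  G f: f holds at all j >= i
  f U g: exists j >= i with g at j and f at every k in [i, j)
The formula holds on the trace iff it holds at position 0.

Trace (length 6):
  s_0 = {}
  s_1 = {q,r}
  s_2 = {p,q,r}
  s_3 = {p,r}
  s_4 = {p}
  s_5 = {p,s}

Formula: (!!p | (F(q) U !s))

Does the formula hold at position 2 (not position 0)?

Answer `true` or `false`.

Answer: true

Derivation:
s_0={}: (!!p | (F(q) U !s))=True !!p=False !p=True p=False (F(q) U !s)=True F(q)=True q=False !s=True s=False
s_1={q,r}: (!!p | (F(q) U !s))=True !!p=False !p=True p=False (F(q) U !s)=True F(q)=True q=True !s=True s=False
s_2={p,q,r}: (!!p | (F(q) U !s))=True !!p=True !p=False p=True (F(q) U !s)=True F(q)=True q=True !s=True s=False
s_3={p,r}: (!!p | (F(q) U !s))=True !!p=True !p=False p=True (F(q) U !s)=True F(q)=False q=False !s=True s=False
s_4={p}: (!!p | (F(q) U !s))=True !!p=True !p=False p=True (F(q) U !s)=True F(q)=False q=False !s=True s=False
s_5={p,s}: (!!p | (F(q) U !s))=True !!p=True !p=False p=True (F(q) U !s)=False F(q)=False q=False !s=False s=True
Evaluating at position 2: result = True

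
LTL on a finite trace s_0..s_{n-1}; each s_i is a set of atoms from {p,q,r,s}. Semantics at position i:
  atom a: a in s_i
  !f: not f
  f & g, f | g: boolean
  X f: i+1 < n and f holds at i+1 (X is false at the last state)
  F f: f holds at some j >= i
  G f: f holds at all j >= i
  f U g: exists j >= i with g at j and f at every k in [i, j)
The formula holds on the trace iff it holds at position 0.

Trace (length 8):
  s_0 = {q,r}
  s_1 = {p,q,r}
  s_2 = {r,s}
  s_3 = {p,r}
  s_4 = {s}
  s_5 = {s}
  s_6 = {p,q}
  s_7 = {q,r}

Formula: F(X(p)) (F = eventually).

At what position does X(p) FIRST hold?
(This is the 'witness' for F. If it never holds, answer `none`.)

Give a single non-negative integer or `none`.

Answer: 0

Derivation:
s_0={q,r}: X(p)=True p=False
s_1={p,q,r}: X(p)=False p=True
s_2={r,s}: X(p)=True p=False
s_3={p,r}: X(p)=False p=True
s_4={s}: X(p)=False p=False
s_5={s}: X(p)=True p=False
s_6={p,q}: X(p)=False p=True
s_7={q,r}: X(p)=False p=False
F(X(p)) holds; first witness at position 0.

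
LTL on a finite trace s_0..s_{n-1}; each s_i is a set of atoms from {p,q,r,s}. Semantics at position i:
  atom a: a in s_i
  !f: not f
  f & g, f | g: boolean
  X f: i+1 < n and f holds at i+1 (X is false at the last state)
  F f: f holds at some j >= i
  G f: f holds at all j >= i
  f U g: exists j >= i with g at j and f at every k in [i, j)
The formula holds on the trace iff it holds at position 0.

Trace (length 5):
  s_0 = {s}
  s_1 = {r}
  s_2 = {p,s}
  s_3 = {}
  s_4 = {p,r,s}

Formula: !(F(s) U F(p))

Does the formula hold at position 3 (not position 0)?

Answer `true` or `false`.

Answer: false

Derivation:
s_0={s}: !(F(s) U F(p))=False (F(s) U F(p))=True F(s)=True s=True F(p)=True p=False
s_1={r}: !(F(s) U F(p))=False (F(s) U F(p))=True F(s)=True s=False F(p)=True p=False
s_2={p,s}: !(F(s) U F(p))=False (F(s) U F(p))=True F(s)=True s=True F(p)=True p=True
s_3={}: !(F(s) U F(p))=False (F(s) U F(p))=True F(s)=True s=False F(p)=True p=False
s_4={p,r,s}: !(F(s) U F(p))=False (F(s) U F(p))=True F(s)=True s=True F(p)=True p=True
Evaluating at position 3: result = False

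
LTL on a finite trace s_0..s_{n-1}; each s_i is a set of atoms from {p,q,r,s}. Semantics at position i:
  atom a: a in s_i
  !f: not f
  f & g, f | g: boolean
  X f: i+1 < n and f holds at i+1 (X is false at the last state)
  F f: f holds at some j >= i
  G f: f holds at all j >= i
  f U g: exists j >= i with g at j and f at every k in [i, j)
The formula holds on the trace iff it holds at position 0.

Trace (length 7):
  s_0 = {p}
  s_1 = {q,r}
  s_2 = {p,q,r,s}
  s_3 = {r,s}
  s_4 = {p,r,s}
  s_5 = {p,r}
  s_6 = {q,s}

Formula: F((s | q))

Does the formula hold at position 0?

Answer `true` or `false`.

s_0={p}: F((s | q))=True (s | q)=False s=False q=False
s_1={q,r}: F((s | q))=True (s | q)=True s=False q=True
s_2={p,q,r,s}: F((s | q))=True (s | q)=True s=True q=True
s_3={r,s}: F((s | q))=True (s | q)=True s=True q=False
s_4={p,r,s}: F((s | q))=True (s | q)=True s=True q=False
s_5={p,r}: F((s | q))=True (s | q)=False s=False q=False
s_6={q,s}: F((s | q))=True (s | q)=True s=True q=True

Answer: true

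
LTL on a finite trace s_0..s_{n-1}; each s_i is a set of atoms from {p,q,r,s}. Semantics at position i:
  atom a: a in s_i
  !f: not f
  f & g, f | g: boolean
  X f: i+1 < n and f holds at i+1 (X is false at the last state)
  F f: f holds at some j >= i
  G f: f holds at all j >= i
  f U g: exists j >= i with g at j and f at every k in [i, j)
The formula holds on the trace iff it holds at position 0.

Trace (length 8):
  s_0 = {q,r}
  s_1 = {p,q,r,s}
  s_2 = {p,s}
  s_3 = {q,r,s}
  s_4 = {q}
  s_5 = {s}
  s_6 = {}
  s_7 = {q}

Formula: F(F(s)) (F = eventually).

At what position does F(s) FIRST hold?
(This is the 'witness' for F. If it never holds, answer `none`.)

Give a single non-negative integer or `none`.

Answer: 0

Derivation:
s_0={q,r}: F(s)=True s=False
s_1={p,q,r,s}: F(s)=True s=True
s_2={p,s}: F(s)=True s=True
s_3={q,r,s}: F(s)=True s=True
s_4={q}: F(s)=True s=False
s_5={s}: F(s)=True s=True
s_6={}: F(s)=False s=False
s_7={q}: F(s)=False s=False
F(F(s)) holds; first witness at position 0.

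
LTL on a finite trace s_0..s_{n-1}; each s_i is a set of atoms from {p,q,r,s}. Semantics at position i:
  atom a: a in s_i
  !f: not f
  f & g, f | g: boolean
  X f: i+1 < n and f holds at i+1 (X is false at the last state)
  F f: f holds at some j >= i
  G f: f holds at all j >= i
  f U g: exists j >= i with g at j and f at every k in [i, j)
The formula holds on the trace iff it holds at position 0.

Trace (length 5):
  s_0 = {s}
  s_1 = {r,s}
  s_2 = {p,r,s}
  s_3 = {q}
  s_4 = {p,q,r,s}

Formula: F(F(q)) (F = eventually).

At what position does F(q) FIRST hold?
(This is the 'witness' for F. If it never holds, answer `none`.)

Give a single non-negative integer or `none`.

s_0={s}: F(q)=True q=False
s_1={r,s}: F(q)=True q=False
s_2={p,r,s}: F(q)=True q=False
s_3={q}: F(q)=True q=True
s_4={p,q,r,s}: F(q)=True q=True
F(F(q)) holds; first witness at position 0.

Answer: 0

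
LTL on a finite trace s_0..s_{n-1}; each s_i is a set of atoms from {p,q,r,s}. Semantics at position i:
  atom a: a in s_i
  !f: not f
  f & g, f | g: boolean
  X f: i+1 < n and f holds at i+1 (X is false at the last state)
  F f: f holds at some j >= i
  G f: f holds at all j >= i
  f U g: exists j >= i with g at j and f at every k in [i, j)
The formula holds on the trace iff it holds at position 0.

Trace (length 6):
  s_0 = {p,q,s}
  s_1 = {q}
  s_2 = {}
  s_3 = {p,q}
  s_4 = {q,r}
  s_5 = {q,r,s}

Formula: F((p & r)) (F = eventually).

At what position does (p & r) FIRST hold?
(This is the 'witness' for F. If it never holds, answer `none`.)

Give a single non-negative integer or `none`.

s_0={p,q,s}: (p & r)=False p=True r=False
s_1={q}: (p & r)=False p=False r=False
s_2={}: (p & r)=False p=False r=False
s_3={p,q}: (p & r)=False p=True r=False
s_4={q,r}: (p & r)=False p=False r=True
s_5={q,r,s}: (p & r)=False p=False r=True
F((p & r)) does not hold (no witness exists).

Answer: none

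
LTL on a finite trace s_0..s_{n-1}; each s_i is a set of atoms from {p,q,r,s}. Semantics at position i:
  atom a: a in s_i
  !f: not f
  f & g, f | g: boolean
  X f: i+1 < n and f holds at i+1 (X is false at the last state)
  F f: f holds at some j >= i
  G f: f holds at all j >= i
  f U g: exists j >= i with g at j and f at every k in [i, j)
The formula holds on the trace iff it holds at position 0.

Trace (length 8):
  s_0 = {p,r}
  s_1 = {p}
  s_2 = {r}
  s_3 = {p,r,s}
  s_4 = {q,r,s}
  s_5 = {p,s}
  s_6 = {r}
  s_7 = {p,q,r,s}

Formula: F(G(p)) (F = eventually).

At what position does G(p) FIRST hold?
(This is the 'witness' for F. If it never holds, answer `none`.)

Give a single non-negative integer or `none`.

s_0={p,r}: G(p)=False p=True
s_1={p}: G(p)=False p=True
s_2={r}: G(p)=False p=False
s_3={p,r,s}: G(p)=False p=True
s_4={q,r,s}: G(p)=False p=False
s_5={p,s}: G(p)=False p=True
s_6={r}: G(p)=False p=False
s_7={p,q,r,s}: G(p)=True p=True
F(G(p)) holds; first witness at position 7.

Answer: 7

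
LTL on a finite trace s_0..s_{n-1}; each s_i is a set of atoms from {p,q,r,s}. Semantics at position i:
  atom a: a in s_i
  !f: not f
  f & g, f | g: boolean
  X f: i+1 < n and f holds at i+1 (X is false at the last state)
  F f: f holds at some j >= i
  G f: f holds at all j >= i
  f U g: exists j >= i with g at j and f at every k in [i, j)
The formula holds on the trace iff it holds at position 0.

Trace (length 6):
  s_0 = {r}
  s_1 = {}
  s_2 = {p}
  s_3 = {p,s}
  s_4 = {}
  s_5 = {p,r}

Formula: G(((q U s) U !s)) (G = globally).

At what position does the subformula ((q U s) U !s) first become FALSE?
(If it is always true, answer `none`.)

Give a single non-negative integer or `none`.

s_0={r}: ((q U s) U !s)=True (q U s)=False q=False s=False !s=True
s_1={}: ((q U s) U !s)=True (q U s)=False q=False s=False !s=True
s_2={p}: ((q U s) U !s)=True (q U s)=False q=False s=False !s=True
s_3={p,s}: ((q U s) U !s)=True (q U s)=True q=False s=True !s=False
s_4={}: ((q U s) U !s)=True (q U s)=False q=False s=False !s=True
s_5={p,r}: ((q U s) U !s)=True (q U s)=False q=False s=False !s=True
G(((q U s) U !s)) holds globally = True
No violation — formula holds at every position.

Answer: none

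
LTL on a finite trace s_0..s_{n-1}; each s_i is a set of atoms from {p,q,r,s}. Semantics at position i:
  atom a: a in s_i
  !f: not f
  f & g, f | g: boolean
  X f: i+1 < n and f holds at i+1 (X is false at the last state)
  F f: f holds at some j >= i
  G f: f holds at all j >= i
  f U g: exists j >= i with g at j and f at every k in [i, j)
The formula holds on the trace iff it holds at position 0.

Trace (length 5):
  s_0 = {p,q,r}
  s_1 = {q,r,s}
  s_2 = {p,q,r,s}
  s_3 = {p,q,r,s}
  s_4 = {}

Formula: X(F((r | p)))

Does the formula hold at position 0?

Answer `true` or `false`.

Answer: true

Derivation:
s_0={p,q,r}: X(F((r | p)))=True F((r | p))=True (r | p)=True r=True p=True
s_1={q,r,s}: X(F((r | p)))=True F((r | p))=True (r | p)=True r=True p=False
s_2={p,q,r,s}: X(F((r | p)))=True F((r | p))=True (r | p)=True r=True p=True
s_3={p,q,r,s}: X(F((r | p)))=False F((r | p))=True (r | p)=True r=True p=True
s_4={}: X(F((r | p)))=False F((r | p))=False (r | p)=False r=False p=False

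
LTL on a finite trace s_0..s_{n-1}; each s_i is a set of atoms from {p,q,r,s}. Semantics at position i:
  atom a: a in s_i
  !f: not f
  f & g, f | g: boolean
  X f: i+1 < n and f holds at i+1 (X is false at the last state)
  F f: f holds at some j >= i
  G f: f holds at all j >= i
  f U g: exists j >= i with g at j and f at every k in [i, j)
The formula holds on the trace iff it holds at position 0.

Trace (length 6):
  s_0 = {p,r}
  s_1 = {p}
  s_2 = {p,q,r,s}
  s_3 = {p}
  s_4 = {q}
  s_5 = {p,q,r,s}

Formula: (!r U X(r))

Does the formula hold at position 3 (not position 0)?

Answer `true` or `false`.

Answer: true

Derivation:
s_0={p,r}: (!r U X(r))=False !r=False r=True X(r)=False
s_1={p}: (!r U X(r))=True !r=True r=False X(r)=True
s_2={p,q,r,s}: (!r U X(r))=False !r=False r=True X(r)=False
s_3={p}: (!r U X(r))=True !r=True r=False X(r)=False
s_4={q}: (!r U X(r))=True !r=True r=False X(r)=True
s_5={p,q,r,s}: (!r U X(r))=False !r=False r=True X(r)=False
Evaluating at position 3: result = True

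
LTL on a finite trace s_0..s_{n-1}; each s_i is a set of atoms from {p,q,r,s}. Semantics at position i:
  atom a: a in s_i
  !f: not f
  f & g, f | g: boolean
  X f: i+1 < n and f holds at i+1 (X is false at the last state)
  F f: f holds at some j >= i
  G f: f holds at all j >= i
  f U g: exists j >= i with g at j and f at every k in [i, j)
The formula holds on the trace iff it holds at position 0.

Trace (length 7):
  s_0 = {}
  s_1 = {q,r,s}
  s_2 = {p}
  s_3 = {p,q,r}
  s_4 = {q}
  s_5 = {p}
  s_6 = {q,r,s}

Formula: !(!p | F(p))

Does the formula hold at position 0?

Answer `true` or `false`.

s_0={}: !(!p | F(p))=False (!p | F(p))=True !p=True p=False F(p)=True
s_1={q,r,s}: !(!p | F(p))=False (!p | F(p))=True !p=True p=False F(p)=True
s_2={p}: !(!p | F(p))=False (!p | F(p))=True !p=False p=True F(p)=True
s_3={p,q,r}: !(!p | F(p))=False (!p | F(p))=True !p=False p=True F(p)=True
s_4={q}: !(!p | F(p))=False (!p | F(p))=True !p=True p=False F(p)=True
s_5={p}: !(!p | F(p))=False (!p | F(p))=True !p=False p=True F(p)=True
s_6={q,r,s}: !(!p | F(p))=False (!p | F(p))=True !p=True p=False F(p)=False

Answer: false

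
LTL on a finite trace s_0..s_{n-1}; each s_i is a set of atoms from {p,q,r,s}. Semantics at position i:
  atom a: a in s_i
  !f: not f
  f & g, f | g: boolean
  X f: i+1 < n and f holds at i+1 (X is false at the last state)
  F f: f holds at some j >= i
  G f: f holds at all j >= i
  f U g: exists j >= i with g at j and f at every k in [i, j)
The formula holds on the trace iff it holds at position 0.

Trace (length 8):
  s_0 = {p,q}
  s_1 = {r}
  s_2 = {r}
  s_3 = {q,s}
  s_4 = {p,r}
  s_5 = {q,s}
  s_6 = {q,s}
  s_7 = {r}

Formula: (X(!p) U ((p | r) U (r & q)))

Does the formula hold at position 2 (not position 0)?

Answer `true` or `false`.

s_0={p,q}: (X(!p) U ((p | r) U (r & q)))=False X(!p)=True !p=False p=True ((p | r) U (r & q))=False (p | r)=True r=False (r & q)=False q=True
s_1={r}: (X(!p) U ((p | r) U (r & q)))=False X(!p)=True !p=True p=False ((p | r) U (r & q))=False (p | r)=True r=True (r & q)=False q=False
s_2={r}: (X(!p) U ((p | r) U (r & q)))=False X(!p)=True !p=True p=False ((p | r) U (r & q))=False (p | r)=True r=True (r & q)=False q=False
s_3={q,s}: (X(!p) U ((p | r) U (r & q)))=False X(!p)=False !p=True p=False ((p | r) U (r & q))=False (p | r)=False r=False (r & q)=False q=True
s_4={p,r}: (X(!p) U ((p | r) U (r & q)))=False X(!p)=True !p=False p=True ((p | r) U (r & q))=False (p | r)=True r=True (r & q)=False q=False
s_5={q,s}: (X(!p) U ((p | r) U (r & q)))=False X(!p)=True !p=True p=False ((p | r) U (r & q))=False (p | r)=False r=False (r & q)=False q=True
s_6={q,s}: (X(!p) U ((p | r) U (r & q)))=False X(!p)=True !p=True p=False ((p | r) U (r & q))=False (p | r)=False r=False (r & q)=False q=True
s_7={r}: (X(!p) U ((p | r) U (r & q)))=False X(!p)=False !p=True p=False ((p | r) U (r & q))=False (p | r)=True r=True (r & q)=False q=False
Evaluating at position 2: result = False

Answer: false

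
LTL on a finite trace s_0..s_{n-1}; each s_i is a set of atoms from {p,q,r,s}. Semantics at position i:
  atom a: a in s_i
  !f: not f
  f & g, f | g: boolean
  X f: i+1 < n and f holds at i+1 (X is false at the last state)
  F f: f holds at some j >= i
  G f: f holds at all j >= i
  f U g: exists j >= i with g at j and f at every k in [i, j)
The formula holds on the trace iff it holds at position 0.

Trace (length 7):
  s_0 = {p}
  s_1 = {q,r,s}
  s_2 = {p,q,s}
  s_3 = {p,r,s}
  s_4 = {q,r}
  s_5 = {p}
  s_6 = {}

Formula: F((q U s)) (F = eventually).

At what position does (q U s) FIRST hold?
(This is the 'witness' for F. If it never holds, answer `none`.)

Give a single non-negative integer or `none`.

s_0={p}: (q U s)=False q=False s=False
s_1={q,r,s}: (q U s)=True q=True s=True
s_2={p,q,s}: (q U s)=True q=True s=True
s_3={p,r,s}: (q U s)=True q=False s=True
s_4={q,r}: (q U s)=False q=True s=False
s_5={p}: (q U s)=False q=False s=False
s_6={}: (q U s)=False q=False s=False
F((q U s)) holds; first witness at position 1.

Answer: 1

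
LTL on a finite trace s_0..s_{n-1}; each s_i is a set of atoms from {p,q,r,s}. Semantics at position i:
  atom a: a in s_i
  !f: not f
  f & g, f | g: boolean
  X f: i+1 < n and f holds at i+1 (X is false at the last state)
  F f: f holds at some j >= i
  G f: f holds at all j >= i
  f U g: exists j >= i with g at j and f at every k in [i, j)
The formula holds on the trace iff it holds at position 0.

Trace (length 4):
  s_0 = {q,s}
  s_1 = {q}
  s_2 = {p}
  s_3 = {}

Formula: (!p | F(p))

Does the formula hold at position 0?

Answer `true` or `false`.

Answer: true

Derivation:
s_0={q,s}: (!p | F(p))=True !p=True p=False F(p)=True
s_1={q}: (!p | F(p))=True !p=True p=False F(p)=True
s_2={p}: (!p | F(p))=True !p=False p=True F(p)=True
s_3={}: (!p | F(p))=True !p=True p=False F(p)=False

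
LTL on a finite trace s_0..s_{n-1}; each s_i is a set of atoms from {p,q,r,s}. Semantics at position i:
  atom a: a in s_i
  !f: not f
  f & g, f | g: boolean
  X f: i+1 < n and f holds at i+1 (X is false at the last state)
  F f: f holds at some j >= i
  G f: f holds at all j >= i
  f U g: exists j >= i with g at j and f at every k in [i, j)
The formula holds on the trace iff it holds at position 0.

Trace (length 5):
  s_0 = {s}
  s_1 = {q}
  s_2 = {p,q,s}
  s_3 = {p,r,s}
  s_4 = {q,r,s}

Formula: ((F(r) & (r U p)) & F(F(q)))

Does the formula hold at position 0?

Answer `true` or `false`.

s_0={s}: ((F(r) & (r U p)) & F(F(q)))=False (F(r) & (r U p))=False F(r)=True r=False (r U p)=False p=False F(F(q))=True F(q)=True q=False
s_1={q}: ((F(r) & (r U p)) & F(F(q)))=False (F(r) & (r U p))=False F(r)=True r=False (r U p)=False p=False F(F(q))=True F(q)=True q=True
s_2={p,q,s}: ((F(r) & (r U p)) & F(F(q)))=True (F(r) & (r U p))=True F(r)=True r=False (r U p)=True p=True F(F(q))=True F(q)=True q=True
s_3={p,r,s}: ((F(r) & (r U p)) & F(F(q)))=True (F(r) & (r U p))=True F(r)=True r=True (r U p)=True p=True F(F(q))=True F(q)=True q=False
s_4={q,r,s}: ((F(r) & (r U p)) & F(F(q)))=False (F(r) & (r U p))=False F(r)=True r=True (r U p)=False p=False F(F(q))=True F(q)=True q=True

Answer: false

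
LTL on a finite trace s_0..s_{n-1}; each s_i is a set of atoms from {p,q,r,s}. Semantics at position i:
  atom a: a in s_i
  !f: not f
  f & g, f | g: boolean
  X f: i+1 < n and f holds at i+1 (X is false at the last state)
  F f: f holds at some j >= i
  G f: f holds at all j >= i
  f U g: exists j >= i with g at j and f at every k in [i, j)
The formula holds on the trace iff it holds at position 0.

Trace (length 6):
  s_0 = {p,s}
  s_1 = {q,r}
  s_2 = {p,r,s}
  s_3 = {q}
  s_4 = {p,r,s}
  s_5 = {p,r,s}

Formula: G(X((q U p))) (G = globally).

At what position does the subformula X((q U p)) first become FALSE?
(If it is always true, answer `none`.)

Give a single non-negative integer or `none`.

Answer: 5

Derivation:
s_0={p,s}: X((q U p))=True (q U p)=True q=False p=True
s_1={q,r}: X((q U p))=True (q U p)=True q=True p=False
s_2={p,r,s}: X((q U p))=True (q U p)=True q=False p=True
s_3={q}: X((q U p))=True (q U p)=True q=True p=False
s_4={p,r,s}: X((q U p))=True (q U p)=True q=False p=True
s_5={p,r,s}: X((q U p))=False (q U p)=True q=False p=True
G(X((q U p))) holds globally = False
First violation at position 5.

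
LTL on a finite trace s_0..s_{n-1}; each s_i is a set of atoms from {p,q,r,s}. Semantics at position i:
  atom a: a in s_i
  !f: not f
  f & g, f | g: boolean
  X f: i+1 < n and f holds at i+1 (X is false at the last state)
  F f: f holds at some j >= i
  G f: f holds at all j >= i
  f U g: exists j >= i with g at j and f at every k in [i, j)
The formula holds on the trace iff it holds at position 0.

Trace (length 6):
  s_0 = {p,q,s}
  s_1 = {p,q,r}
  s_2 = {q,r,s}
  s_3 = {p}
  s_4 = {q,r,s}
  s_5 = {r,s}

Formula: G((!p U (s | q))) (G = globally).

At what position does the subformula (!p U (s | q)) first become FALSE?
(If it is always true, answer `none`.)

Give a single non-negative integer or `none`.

Answer: 3

Derivation:
s_0={p,q,s}: (!p U (s | q))=True !p=False p=True (s | q)=True s=True q=True
s_1={p,q,r}: (!p U (s | q))=True !p=False p=True (s | q)=True s=False q=True
s_2={q,r,s}: (!p U (s | q))=True !p=True p=False (s | q)=True s=True q=True
s_3={p}: (!p U (s | q))=False !p=False p=True (s | q)=False s=False q=False
s_4={q,r,s}: (!p U (s | q))=True !p=True p=False (s | q)=True s=True q=True
s_5={r,s}: (!p U (s | q))=True !p=True p=False (s | q)=True s=True q=False
G((!p U (s | q))) holds globally = False
First violation at position 3.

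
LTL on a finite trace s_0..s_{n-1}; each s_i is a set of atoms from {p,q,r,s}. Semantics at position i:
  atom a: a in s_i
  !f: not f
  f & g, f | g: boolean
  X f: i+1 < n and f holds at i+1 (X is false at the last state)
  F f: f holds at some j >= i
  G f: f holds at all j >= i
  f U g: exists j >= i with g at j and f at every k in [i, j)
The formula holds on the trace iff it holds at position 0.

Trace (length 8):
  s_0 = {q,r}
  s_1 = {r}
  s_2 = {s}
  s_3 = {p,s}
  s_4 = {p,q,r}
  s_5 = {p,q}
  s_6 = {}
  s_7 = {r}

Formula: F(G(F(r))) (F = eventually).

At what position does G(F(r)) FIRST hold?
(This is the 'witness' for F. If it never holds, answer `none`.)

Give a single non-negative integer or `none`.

Answer: 0

Derivation:
s_0={q,r}: G(F(r))=True F(r)=True r=True
s_1={r}: G(F(r))=True F(r)=True r=True
s_2={s}: G(F(r))=True F(r)=True r=False
s_3={p,s}: G(F(r))=True F(r)=True r=False
s_4={p,q,r}: G(F(r))=True F(r)=True r=True
s_5={p,q}: G(F(r))=True F(r)=True r=False
s_6={}: G(F(r))=True F(r)=True r=False
s_7={r}: G(F(r))=True F(r)=True r=True
F(G(F(r))) holds; first witness at position 0.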